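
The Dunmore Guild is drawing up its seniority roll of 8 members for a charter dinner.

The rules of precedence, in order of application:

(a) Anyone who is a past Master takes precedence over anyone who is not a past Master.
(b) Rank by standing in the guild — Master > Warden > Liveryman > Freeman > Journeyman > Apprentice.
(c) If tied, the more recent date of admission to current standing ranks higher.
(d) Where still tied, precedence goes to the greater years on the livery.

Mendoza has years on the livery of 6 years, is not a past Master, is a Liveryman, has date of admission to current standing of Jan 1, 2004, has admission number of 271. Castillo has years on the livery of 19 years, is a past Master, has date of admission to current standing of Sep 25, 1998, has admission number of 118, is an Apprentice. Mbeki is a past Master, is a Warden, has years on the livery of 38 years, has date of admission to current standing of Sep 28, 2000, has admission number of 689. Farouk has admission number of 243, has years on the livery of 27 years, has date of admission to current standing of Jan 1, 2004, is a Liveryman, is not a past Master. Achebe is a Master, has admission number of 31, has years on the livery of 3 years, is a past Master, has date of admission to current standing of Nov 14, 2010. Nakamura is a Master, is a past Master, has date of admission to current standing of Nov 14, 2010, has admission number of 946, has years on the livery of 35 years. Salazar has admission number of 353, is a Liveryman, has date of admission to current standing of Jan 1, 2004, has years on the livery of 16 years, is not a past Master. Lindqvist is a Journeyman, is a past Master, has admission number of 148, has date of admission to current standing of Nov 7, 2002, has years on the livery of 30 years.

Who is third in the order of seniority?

Mbeki

By the first rule: Nakamura, Achebe, Mbeki, Lindqvist and Castillo (each a past Master); then Farouk, Salazar and Mendoza (each not a past Master).
Among Nakamura, Achebe, Mbeki, Lindqvist and Castillo, by standing in the guild: Nakamura and Achebe (Master) before Mbeki (Warden) before Lindqvist (Journeyman) before Castillo (Apprentice).
Nakamura and Achebe both have date of admission to current standing Nov 14, 2010, so the next rule applies.
Among Nakamura and Achebe, by years on the livery (higher first): Nakamura (35 years) before Achebe (3 years).
Farouk, Salazar and Mendoza are each Liveryman, so the next rule applies.
Farouk, Salazar and Mendoza all have date of admission to current standing Jan 1, 2004, so the next rule applies.
Among Farouk, Salazar and Mendoza, by years on the livery (higher first): Farouk (27 years) before Salazar (16 years) before Mendoza (6 years).
Order: Nakamura, Achebe, Mbeki, Lindqvist, Castillo, Farouk, Salazar, Mendoza.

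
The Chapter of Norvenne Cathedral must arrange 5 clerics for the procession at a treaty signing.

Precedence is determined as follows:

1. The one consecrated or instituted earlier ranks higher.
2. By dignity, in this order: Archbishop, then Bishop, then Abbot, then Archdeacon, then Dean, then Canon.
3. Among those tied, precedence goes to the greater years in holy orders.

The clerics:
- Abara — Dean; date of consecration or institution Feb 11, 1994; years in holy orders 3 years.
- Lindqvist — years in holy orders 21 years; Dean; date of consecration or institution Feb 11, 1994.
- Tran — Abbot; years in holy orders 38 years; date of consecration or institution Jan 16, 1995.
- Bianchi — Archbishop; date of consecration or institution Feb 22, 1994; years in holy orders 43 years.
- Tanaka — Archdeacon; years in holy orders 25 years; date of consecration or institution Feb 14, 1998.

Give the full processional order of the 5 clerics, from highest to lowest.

By date of consecration or institution (earlier first): Lindqvist and Abara (both Feb 11, 1994); then Bianchi (Feb 22, 1994); then Tran (Jan 16, 1995); then Tanaka (Feb 14, 1998).
Lindqvist and Abara are each Dean, so the next rule applies.
Among Lindqvist and Abara, by years in holy orders (higher first): Lindqvist (21 years) before Abara (3 years).
Full order: Lindqvist, Abara, Bianchi, Tran, Tanaka.

Lindqvist, Abara, Bianchi, Tran, Tanaka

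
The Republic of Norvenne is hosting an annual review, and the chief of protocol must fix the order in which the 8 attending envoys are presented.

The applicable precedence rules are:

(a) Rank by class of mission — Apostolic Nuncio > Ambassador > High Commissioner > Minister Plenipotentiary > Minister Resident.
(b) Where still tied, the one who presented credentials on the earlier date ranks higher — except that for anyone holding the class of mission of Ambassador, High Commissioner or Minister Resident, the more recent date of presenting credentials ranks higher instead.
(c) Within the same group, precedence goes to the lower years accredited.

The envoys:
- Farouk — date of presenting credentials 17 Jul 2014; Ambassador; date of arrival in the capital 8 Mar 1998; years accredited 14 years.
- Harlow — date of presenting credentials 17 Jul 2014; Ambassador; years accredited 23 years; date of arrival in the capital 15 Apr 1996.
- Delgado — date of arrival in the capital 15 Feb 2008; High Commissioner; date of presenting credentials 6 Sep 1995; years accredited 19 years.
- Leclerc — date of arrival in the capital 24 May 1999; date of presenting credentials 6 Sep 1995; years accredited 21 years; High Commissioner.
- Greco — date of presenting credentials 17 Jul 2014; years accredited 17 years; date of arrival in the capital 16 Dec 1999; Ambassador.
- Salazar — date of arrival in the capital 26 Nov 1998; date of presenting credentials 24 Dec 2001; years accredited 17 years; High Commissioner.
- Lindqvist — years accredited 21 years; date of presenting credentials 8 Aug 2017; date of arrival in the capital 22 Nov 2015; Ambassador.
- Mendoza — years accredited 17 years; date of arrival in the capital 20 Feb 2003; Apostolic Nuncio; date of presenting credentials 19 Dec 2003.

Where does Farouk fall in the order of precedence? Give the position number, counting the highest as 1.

By class of mission: Mendoza (Apostolic Nuncio); then Lindqvist, Farouk, Greco and Harlow (Ambassador); then Salazar, Delgado and Leclerc (High Commissioner).
Among Lindqvist, Farouk, Greco and Harlow, by date of presenting credentials (later first) (reversed rule for this group): Lindqvist (8 Aug 2017) before Farouk, Greco and Harlow (17 Jul 2014).
Among Farouk, Greco and Harlow, by years accredited (lower first): Farouk (14 years) before Greco (17 years) before Harlow (23 years).
Among Salazar, Delgado and Leclerc, by date of presenting credentials (later first) (reversed rule for this group): Salazar (24 Dec 2001) before Delgado and Leclerc (6 Sep 1995).
Among Delgado and Leclerc, by years accredited (lower first): Delgado (19 years) before Leclerc (21 years).
Order: Mendoza, Lindqvist, Farouk, Greco, Harlow, Salazar, Delgado, Leclerc. So position 3.

3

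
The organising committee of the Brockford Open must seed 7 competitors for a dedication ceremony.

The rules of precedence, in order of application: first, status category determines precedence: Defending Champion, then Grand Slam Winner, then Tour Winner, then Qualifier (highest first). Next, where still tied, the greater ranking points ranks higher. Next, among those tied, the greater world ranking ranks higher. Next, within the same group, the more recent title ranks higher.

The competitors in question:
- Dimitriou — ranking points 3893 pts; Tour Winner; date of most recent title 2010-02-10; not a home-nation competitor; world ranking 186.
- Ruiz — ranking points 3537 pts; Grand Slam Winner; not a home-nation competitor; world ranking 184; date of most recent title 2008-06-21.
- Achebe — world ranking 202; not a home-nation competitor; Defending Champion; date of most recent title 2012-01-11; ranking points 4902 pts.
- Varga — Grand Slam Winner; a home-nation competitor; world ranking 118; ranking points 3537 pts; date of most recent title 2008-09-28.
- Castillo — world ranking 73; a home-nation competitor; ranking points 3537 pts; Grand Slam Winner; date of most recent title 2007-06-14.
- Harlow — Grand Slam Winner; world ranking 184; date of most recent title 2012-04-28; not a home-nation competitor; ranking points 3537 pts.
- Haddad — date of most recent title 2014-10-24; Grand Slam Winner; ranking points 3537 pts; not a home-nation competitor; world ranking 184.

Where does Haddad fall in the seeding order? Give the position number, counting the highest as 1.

2

By status category: Achebe (Defending Champion); then Haddad, Harlow, Ruiz, Varga and Castillo (Grand Slam Winner); then Dimitriou (Tour Winner).
Haddad, Harlow, Ruiz, Varga and Castillo all have ranking points 3537 pts, so the next rule applies.
Among Haddad, Harlow, Ruiz, Varga and Castillo, by world ranking (higher first): Haddad, Harlow and Ruiz (184) before Varga (118) before Castillo (73).
Among Haddad, Harlow and Ruiz, by date of most recent title (later first): Haddad (2014-10-24) before Harlow (2012-04-28) before Ruiz (2008-06-21).
Order: Achebe, Haddad, Harlow, Ruiz, Varga, Castillo, Dimitriou. So position 2.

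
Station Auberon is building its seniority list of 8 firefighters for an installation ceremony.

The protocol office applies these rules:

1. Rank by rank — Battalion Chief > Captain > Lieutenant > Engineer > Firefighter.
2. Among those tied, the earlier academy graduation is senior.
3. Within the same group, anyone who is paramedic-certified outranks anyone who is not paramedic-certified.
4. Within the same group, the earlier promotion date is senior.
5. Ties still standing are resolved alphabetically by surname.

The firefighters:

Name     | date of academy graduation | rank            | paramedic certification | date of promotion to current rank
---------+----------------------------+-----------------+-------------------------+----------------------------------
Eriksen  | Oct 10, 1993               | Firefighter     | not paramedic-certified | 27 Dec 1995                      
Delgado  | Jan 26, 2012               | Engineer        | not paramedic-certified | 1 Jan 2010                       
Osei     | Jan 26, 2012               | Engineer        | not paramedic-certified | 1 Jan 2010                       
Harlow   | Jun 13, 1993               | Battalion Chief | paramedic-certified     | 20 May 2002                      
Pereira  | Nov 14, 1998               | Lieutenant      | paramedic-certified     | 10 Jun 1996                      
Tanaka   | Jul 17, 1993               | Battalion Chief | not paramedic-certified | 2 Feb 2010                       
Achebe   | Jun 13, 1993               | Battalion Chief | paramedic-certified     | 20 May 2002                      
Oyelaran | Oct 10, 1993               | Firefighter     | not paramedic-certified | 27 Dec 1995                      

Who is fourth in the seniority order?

Pereira

By rank: Achebe, Harlow and Tanaka (Battalion Chief); then Pereira (Lieutenant); then Delgado and Osei (Engineer); then Eriksen and Oyelaran (Firefighter).
Among Achebe, Harlow and Tanaka, by date of academy graduation (earlier first): Achebe and Harlow (Jun 13, 1993) before Tanaka (Jul 17, 1993).
Achebe and Harlow are each paramedic-certified, so the next rule applies.
Achebe and Harlow both have date of promotion to current rank 20 May 2002, so the next rule applies.
Among Achebe and Harlow, alphabetically by surname: Achebe before Harlow.
Delgado and Osei both have date of academy graduation Jan 26, 2012, so the next rule applies.
Delgado and Osei are each not paramedic-certified, so the next rule applies.
Delgado and Osei both have date of promotion to current rank 1 Jan 2010, so the next rule applies.
Among Delgado and Osei, alphabetically by surname: Delgado before Osei.
Eriksen and Oyelaran both have date of academy graduation Oct 10, 1993, so the next rule applies.
Eriksen and Oyelaran are each not paramedic-certified, so the next rule applies.
Eriksen and Oyelaran both have date of promotion to current rank 27 Dec 1995, so the next rule applies.
Among Eriksen and Oyelaran, alphabetically by surname: Eriksen before Oyelaran.
Order: Achebe, Harlow, Tanaka, Pereira, Delgado, Osei, Eriksen, Oyelaran.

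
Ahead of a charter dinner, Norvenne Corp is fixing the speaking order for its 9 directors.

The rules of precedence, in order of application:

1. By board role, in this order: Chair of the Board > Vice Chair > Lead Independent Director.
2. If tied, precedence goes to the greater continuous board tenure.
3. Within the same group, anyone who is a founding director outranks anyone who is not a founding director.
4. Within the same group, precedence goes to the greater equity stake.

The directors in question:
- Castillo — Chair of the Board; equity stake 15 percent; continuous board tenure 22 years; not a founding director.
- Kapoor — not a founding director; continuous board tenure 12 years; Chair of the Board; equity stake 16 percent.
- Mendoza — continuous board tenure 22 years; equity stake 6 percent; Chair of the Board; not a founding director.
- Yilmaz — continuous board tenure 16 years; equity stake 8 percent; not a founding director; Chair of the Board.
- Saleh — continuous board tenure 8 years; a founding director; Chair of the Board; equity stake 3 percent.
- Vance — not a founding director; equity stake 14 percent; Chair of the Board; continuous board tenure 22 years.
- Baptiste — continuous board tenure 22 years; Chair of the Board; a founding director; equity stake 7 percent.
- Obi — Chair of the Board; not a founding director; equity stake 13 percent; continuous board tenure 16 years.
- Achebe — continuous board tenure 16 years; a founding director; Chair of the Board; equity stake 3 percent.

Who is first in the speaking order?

Baptiste

By board role: Baptiste, Castillo, Vance, Mendoza, Achebe, Obi, Yilmaz, Kapoor and Saleh (Chair of the Board).
Among Baptiste, Castillo, Vance, Mendoza, Achebe, Obi, Yilmaz, Kapoor and Saleh, by continuous board tenure (higher first): Baptiste, Castillo, Vance and Mendoza (22 years) before Achebe, Obi and Yilmaz (16 years) before Kapoor (12 years) before Saleh (8 years).
Among Baptiste, Castillo, Vance and Mendoza, a founding director before not a founding director: Baptiste (a founding director) before Castillo, Vance and Mendoza (not a founding director).
Among Castillo, Vance and Mendoza, by equity stake (higher first): Castillo (15 percent) before Vance (14 percent) before Mendoza (6 percent).
Among Achebe, Obi and Yilmaz, a founding director before not a founding director: Achebe (a founding director) before Obi and Yilmaz (not a founding director).
Among Obi and Yilmaz, by equity stake (higher first): Obi (13 percent) before Yilmaz (8 percent).
Order: Baptiste, Castillo, Vance, Mendoza, Achebe, Obi, Yilmaz, Kapoor, Saleh.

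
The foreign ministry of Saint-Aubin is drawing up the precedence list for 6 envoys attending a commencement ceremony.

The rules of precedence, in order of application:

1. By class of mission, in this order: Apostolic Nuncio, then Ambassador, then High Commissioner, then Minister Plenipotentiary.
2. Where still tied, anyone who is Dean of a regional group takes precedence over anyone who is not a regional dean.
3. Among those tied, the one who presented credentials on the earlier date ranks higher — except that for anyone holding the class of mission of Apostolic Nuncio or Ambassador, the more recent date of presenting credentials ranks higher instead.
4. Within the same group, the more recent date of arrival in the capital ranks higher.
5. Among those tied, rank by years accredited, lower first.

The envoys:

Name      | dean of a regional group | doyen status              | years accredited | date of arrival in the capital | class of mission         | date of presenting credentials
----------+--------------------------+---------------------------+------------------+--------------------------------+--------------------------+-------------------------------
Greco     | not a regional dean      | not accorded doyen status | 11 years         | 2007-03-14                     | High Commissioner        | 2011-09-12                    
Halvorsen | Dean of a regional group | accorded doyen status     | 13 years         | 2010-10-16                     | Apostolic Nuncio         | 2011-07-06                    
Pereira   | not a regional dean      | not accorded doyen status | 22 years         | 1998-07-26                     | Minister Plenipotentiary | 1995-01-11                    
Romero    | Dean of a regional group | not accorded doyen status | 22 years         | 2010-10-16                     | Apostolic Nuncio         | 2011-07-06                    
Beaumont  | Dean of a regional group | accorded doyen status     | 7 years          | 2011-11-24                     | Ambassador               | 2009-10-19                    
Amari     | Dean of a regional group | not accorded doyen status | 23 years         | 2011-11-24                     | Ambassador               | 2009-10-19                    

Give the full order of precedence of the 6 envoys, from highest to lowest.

Halvorsen, Romero, Beaumont, Amari, Greco, Pereira

By class of mission: Halvorsen and Romero (Apostolic Nuncio); then Beaumont and Amari (Ambassador); then Greco (High Commissioner); then Pereira (Minister Plenipotentiary).
Halvorsen and Romero are each Dean of a regional group, so the next rule applies.
Halvorsen and Romero both have date of presenting credentials 2011-07-06, so the next rule applies.
Halvorsen and Romero both have date of arrival in the capital 2010-10-16, so the next rule applies.
Among Halvorsen and Romero, by years accredited (lower first): Halvorsen (13 years) before Romero (22 years).
Beaumont and Amari are each Dean of a regional group, so the next rule applies.
Beaumont and Amari both have date of presenting credentials 2009-10-19, so the next rule applies.
Beaumont and Amari both have date of arrival in the capital 2011-11-24, so the next rule applies.
Among Beaumont and Amari, by years accredited (lower first): Beaumont (7 years) before Amari (23 years).
Full order: Halvorsen, Romero, Beaumont, Amari, Greco, Pereira.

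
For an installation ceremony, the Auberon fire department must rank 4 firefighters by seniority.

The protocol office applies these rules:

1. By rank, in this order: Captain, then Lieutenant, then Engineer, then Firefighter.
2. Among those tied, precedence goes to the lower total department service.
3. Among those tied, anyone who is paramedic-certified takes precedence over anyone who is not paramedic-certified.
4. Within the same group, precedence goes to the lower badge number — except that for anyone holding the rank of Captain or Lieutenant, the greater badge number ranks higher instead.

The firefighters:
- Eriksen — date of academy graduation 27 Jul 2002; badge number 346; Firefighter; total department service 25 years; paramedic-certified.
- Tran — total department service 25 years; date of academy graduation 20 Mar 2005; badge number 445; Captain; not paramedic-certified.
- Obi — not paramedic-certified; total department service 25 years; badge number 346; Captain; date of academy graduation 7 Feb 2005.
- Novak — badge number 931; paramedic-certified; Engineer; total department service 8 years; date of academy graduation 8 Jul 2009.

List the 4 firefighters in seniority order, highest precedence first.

By rank: Tran and Obi (Captain); then Novak (Engineer); then Eriksen (Firefighter).
Tran and Obi both have total department service 25 years, so the next rule applies.
Tran and Obi are each not paramedic-certified, so the next rule applies.
Among Tran and Obi, by badge number (higher first) (reversed rule for this group): Tran (445) before Obi (346).
Full order: Tran, Obi, Novak, Eriksen.

Tran, Obi, Novak, Eriksen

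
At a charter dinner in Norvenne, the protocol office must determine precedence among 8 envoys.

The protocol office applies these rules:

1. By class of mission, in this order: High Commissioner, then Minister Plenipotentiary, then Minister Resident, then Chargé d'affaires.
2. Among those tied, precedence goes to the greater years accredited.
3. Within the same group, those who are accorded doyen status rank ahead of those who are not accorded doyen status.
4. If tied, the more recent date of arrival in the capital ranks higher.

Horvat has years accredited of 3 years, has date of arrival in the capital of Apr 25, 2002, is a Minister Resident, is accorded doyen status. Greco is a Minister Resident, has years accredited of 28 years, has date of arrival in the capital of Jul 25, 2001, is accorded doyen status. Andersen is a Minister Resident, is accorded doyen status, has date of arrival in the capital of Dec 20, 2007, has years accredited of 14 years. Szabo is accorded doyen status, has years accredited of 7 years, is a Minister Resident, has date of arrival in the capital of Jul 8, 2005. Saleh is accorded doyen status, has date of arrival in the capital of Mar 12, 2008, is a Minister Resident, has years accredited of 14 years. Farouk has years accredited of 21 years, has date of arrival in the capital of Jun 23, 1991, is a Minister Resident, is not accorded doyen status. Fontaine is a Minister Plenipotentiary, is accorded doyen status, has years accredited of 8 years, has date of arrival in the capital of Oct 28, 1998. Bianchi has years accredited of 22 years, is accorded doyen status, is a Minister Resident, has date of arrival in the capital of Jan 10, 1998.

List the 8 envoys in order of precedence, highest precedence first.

Fontaine, Greco, Bianchi, Farouk, Saleh, Andersen, Szabo, Horvat

By class of mission: Fontaine (Minister Plenipotentiary); then Greco, Bianchi, Farouk, Saleh, Andersen, Szabo and Horvat (Minister Resident).
Among Greco, Bianchi, Farouk, Saleh, Andersen, Szabo and Horvat, by years accredited (higher first): Greco (28 years) before Bianchi (22 years) before Farouk (21 years) before Saleh and Andersen (14 years) before Szabo (7 years) before Horvat (3 years).
Saleh and Andersen are each accorded doyen status, so the next rule applies.
Among Saleh and Andersen, by date of arrival in the capital (later first): Saleh (Mar 12, 2008) before Andersen (Dec 20, 2007).
Full order: Fontaine, Greco, Bianchi, Farouk, Saleh, Andersen, Szabo, Horvat.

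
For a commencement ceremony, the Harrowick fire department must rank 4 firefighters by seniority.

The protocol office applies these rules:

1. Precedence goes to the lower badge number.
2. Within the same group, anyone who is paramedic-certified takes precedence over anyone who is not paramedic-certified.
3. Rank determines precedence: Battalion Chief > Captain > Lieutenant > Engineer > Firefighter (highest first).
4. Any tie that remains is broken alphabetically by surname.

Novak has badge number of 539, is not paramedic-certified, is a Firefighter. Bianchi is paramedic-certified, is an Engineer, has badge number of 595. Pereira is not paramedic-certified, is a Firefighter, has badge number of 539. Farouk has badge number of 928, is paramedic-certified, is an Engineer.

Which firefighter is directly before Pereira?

Novak

By badge number (lower first): Novak and Pereira (both 539); then Bianchi (595); then Farouk (928).
Novak and Pereira are each not paramedic-certified, so the next rule applies.
Novak and Pereira are each Firefighter, so the next rule applies.
Among Novak and Pereira, alphabetically by surname: Novak before Pereira.
Order: Novak, Pereira, Bianchi, Farouk.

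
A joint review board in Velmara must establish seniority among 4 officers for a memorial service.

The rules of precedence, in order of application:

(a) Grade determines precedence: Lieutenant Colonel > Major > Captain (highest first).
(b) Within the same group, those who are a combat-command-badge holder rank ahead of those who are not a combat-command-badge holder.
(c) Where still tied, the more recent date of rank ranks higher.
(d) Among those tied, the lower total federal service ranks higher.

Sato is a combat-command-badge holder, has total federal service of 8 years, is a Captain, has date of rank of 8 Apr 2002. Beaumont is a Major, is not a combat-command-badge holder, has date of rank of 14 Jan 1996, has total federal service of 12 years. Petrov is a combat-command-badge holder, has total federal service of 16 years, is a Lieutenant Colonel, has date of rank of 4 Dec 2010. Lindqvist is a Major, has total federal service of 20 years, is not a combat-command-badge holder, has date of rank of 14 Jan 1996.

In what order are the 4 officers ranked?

Petrov, Beaumont, Lindqvist, Sato

By grade: Petrov (Lieutenant Colonel); then Beaumont and Lindqvist (Major); then Sato (Captain).
Beaumont and Lindqvist are each not a combat-command-badge holder, so the next rule applies.
Beaumont and Lindqvist both have date of rank 14 Jan 1996, so the next rule applies.
Among Beaumont and Lindqvist, by total federal service (lower first): Beaumont (12 years) before Lindqvist (20 years).
Full order: Petrov, Beaumont, Lindqvist, Sato.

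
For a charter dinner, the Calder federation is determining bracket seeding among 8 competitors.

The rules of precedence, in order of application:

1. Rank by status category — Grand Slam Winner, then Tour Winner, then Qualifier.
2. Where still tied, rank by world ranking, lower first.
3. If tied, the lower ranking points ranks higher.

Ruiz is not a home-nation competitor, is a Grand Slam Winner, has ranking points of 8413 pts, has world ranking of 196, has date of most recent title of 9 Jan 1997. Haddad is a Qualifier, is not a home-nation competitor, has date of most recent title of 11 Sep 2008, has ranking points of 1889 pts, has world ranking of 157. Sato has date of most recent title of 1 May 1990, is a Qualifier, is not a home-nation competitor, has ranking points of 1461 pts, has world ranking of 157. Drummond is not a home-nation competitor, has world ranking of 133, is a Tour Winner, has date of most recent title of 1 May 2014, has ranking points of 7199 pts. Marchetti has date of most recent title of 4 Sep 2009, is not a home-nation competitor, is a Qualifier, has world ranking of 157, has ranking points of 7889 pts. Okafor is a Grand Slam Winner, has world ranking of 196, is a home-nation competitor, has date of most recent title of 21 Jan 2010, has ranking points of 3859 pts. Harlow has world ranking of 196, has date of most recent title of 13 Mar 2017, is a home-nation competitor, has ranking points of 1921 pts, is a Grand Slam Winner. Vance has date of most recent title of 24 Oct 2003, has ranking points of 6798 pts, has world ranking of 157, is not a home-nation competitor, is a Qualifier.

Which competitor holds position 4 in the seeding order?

Drummond

By status category: Harlow, Okafor and Ruiz (Grand Slam Winner); then Drummond (Tour Winner); then Sato, Haddad, Vance and Marchetti (Qualifier).
Harlow, Okafor and Ruiz all have world ranking 196, so the next rule applies.
Among Harlow, Okafor and Ruiz, by ranking points (lower first): Harlow (1921 pts) before Okafor (3859 pts) before Ruiz (8413 pts).
Sato, Haddad, Vance and Marchetti all have world ranking 157, so the next rule applies.
Among Sato, Haddad, Vance and Marchetti, by ranking points (lower first): Sato (1461 pts) before Haddad (1889 pts) before Vance (6798 pts) before Marchetti (7889 pts).
Order: Harlow, Okafor, Ruiz, Drummond, Sato, Haddad, Vance, Marchetti.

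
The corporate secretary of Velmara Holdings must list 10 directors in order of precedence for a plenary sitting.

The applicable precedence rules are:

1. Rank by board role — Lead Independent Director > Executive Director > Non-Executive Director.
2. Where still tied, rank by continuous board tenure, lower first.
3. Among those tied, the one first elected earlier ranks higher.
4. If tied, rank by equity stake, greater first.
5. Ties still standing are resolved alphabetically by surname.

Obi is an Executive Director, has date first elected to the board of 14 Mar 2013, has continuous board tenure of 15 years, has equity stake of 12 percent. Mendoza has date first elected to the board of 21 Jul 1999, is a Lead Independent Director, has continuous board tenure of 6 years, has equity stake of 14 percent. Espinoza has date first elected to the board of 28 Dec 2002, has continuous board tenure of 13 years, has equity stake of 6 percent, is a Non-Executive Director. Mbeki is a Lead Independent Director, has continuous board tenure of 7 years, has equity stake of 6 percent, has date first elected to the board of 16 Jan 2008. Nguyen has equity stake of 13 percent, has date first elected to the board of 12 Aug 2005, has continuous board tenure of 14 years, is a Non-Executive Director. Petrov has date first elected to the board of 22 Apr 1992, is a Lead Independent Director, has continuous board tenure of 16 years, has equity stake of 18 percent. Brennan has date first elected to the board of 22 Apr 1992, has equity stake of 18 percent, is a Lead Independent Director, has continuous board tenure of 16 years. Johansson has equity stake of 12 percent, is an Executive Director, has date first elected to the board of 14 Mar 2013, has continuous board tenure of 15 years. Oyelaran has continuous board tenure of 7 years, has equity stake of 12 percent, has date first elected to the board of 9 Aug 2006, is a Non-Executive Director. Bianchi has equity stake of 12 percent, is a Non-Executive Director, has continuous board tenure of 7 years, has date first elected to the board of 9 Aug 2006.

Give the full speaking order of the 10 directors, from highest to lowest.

By board role: Mendoza, Mbeki, Brennan and Petrov (Lead Independent Director); then Johansson and Obi (Executive Director); then Bianchi, Oyelaran, Espinoza and Nguyen (Non-Executive Director).
Among Mendoza, Mbeki, Brennan and Petrov, by continuous board tenure (lower first): Mendoza (6 years) before Mbeki (7 years) before Brennan and Petrov (16 years).
Brennan and Petrov both have date first elected to the board 22 Apr 1992, so the next rule applies.
Brennan and Petrov both have equity stake 18 percent, so the next rule applies.
Among Brennan and Petrov, alphabetically by surname: Brennan before Petrov.
Johansson and Obi both have continuous board tenure 15 years, so the next rule applies.
Johansson and Obi both have date first elected to the board 14 Mar 2013, so the next rule applies.
Johansson and Obi both have equity stake 12 percent, so the next rule applies.
Among Johansson and Obi, alphabetically by surname: Johansson before Obi.
Among Bianchi, Oyelaran, Espinoza and Nguyen, by continuous board tenure (lower first): Bianchi and Oyelaran (7 years) before Espinoza (13 years) before Nguyen (14 years).
Bianchi and Oyelaran both have date first elected to the board 9 Aug 2006, so the next rule applies.
Bianchi and Oyelaran both have equity stake 12 percent, so the next rule applies.
Among Bianchi and Oyelaran, alphabetically by surname: Bianchi before Oyelaran.
Full order: Mendoza, Mbeki, Brennan, Petrov, Johansson, Obi, Bianchi, Oyelaran, Espinoza, Nguyen.

Mendoza, Mbeki, Brennan, Petrov, Johansson, Obi, Bianchi, Oyelaran, Espinoza, Nguyen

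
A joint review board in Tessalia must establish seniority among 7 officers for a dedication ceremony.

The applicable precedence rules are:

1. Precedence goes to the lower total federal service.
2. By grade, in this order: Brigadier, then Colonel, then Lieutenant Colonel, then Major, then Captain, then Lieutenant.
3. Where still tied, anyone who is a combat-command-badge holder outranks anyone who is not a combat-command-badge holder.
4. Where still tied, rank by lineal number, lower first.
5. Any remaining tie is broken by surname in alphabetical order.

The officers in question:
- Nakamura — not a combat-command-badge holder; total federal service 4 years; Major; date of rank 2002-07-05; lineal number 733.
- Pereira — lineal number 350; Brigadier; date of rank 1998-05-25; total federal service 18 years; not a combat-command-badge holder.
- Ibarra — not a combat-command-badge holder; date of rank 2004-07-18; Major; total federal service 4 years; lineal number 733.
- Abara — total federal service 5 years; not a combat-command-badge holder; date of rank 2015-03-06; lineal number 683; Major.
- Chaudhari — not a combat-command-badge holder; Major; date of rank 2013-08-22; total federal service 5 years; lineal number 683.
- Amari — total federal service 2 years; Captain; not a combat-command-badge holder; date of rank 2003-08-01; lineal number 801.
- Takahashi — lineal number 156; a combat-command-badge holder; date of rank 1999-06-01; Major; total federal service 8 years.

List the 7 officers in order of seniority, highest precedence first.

By total federal service (lower first): Amari (2 years); then Ibarra and Nakamura (both 4 years); then Abara and Chaudhari (both 5 years); then Takahashi (8 years); then Pereira (18 years).
Ibarra and Nakamura are each Major, so the next rule applies.
Ibarra and Nakamura are each not a combat-command-badge holder, so the next rule applies.
Ibarra and Nakamura both have lineal number 733, so the next rule applies.
Among Ibarra and Nakamura, alphabetically by surname: Ibarra before Nakamura.
Abara and Chaudhari are each Major, so the next rule applies.
Abara and Chaudhari are each not a combat-command-badge holder, so the next rule applies.
Abara and Chaudhari both have lineal number 683, so the next rule applies.
Among Abara and Chaudhari, alphabetically by surname: Abara before Chaudhari.
Full order: Amari, Ibarra, Nakamura, Abara, Chaudhari, Takahashi, Pereira.

Amari, Ibarra, Nakamura, Abara, Chaudhari, Takahashi, Pereira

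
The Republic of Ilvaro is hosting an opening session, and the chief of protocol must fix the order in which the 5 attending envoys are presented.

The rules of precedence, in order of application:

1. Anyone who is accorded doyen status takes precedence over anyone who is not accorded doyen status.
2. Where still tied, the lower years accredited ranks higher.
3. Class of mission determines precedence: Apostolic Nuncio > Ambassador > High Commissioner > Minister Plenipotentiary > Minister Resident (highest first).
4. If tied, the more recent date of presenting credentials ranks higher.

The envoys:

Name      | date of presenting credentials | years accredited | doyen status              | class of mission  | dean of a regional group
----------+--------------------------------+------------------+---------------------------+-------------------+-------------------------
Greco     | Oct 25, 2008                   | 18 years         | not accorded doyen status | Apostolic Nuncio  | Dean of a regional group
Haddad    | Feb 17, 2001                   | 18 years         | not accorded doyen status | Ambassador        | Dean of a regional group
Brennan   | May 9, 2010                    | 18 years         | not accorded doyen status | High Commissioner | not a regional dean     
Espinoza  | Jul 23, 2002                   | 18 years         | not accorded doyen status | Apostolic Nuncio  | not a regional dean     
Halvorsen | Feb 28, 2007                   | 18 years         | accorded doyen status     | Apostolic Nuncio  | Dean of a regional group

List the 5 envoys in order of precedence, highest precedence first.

By the first rule: Halvorsen (accorded doyen status); then Greco, Espinoza, Haddad and Brennan (each not accorded doyen status).
Greco, Espinoza, Haddad and Brennan all have years accredited 18 years, so the next rule applies.
Among Greco, Espinoza, Haddad and Brennan, by class of mission: Greco and Espinoza (Apostolic Nuncio) before Haddad (Ambassador) before Brennan (High Commissioner).
Among Greco and Espinoza, by date of presenting credentials (later first): Greco (Oct 25, 2008) before Espinoza (Jul 23, 2002).
Full order: Halvorsen, Greco, Espinoza, Haddad, Brennan.

Halvorsen, Greco, Espinoza, Haddad, Brennan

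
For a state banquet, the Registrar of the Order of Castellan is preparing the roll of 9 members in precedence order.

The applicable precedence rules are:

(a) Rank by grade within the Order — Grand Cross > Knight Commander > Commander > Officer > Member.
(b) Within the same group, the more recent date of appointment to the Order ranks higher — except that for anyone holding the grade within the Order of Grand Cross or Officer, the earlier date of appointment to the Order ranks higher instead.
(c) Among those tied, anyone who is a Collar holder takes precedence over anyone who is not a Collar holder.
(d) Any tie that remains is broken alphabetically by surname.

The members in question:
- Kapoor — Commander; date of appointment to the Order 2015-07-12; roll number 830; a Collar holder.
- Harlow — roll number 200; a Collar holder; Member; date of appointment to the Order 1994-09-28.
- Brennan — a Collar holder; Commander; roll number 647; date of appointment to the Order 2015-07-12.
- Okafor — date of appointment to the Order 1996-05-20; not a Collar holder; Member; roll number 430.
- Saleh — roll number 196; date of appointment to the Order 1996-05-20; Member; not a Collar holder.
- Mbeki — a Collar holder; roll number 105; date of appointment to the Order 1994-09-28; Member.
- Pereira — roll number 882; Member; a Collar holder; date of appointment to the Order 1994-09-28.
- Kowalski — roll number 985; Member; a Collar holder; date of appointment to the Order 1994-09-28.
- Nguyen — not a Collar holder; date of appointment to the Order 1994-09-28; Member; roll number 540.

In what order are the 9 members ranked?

By grade within the Order: Brennan and Kapoor (Commander); then Okafor, Saleh, Harlow, Kowalski, Mbeki, Pereira and Nguyen (Member).
Brennan and Kapoor both have date of appointment to the Order 2015-07-12, so the next rule applies.
Brennan and Kapoor are each a Collar holder, so the next rule applies.
Among Brennan and Kapoor, alphabetically by surname: Brennan before Kapoor.
Among Okafor, Saleh, Harlow, Kowalski, Mbeki, Pereira and Nguyen, by date of appointment to the Order (later first): Okafor and Saleh (1996-05-20) before Harlow, Kowalski, Mbeki, Pereira and Nguyen (1994-09-28).
Okafor and Saleh are each not a Collar holder, so the next rule applies.
Among Okafor and Saleh, alphabetically by surname: Okafor before Saleh.
Among Harlow, Kowalski, Mbeki, Pereira and Nguyen, a Collar holder before not a Collar holder: Harlow, Kowalski, Mbeki and Pereira (a Collar holder) before Nguyen (not a Collar holder).
Among Harlow, Kowalski, Mbeki and Pereira, alphabetically by surname: Harlow before Kowalski before Mbeki before Pereira.
Full order: Brennan, Kapoor, Okafor, Saleh, Harlow, Kowalski, Mbeki, Pereira, Nguyen.

Brennan, Kapoor, Okafor, Saleh, Harlow, Kowalski, Mbeki, Pereira, Nguyen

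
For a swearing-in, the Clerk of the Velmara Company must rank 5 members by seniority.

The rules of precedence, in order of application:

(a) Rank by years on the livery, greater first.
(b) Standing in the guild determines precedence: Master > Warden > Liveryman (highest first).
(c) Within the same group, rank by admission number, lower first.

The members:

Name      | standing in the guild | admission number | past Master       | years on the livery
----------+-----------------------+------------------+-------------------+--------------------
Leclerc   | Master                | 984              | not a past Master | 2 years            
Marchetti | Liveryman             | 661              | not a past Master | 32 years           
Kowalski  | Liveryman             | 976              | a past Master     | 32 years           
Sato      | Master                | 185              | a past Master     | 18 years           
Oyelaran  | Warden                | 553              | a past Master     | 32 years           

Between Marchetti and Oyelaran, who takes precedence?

Oyelaran

By years on the livery (higher first): Oyelaran, Marchetti and Kowalski (each 32 years); then Sato (18 years); then Leclerc (2 years).
Among Oyelaran, Marchetti and Kowalski, by standing in the guild: Oyelaran (Warden) before Marchetti and Kowalski (Liveryman).
Among Marchetti and Kowalski, by admission number (lower first): Marchetti (661) before Kowalski (976).
So Oyelaran takes precedence.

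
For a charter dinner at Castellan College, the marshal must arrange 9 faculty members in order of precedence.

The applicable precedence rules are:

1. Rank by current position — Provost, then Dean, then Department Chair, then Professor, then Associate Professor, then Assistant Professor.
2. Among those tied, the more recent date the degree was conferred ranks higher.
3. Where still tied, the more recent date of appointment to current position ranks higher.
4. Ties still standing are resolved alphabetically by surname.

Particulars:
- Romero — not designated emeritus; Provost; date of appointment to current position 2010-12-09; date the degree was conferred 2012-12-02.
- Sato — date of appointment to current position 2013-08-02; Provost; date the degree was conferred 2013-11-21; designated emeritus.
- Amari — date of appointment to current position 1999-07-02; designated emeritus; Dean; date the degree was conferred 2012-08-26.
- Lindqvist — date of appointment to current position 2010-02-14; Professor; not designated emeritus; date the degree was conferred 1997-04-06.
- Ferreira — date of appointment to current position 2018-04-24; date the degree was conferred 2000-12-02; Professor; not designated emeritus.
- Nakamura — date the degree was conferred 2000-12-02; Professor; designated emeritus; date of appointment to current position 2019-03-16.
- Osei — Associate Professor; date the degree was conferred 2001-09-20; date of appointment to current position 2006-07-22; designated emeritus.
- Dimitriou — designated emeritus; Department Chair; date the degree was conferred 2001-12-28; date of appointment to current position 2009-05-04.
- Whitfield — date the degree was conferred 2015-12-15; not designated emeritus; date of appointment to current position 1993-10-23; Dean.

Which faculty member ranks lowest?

By current position: Sato and Romero (Provost); then Whitfield and Amari (Dean); then Dimitriou (Department Chair); then Nakamura, Ferreira and Lindqvist (Professor); then Osei (Associate Professor).
Among Sato and Romero, by date the degree was conferred (later first): Sato (2013-11-21) before Romero (2012-12-02).
Among Whitfield and Amari, by date the degree was conferred (later first): Whitfield (2015-12-15) before Amari (2012-08-26).
Among Nakamura, Ferreira and Lindqvist, by date the degree was conferred (later first): Nakamura and Ferreira (2000-12-02) before Lindqvist (1997-04-06).
Among Nakamura and Ferreira, by date of appointment to current position (later first): Nakamura (2019-03-16) before Ferreira (2018-04-24).
Order: Sato, Romero, Whitfield, Amari, Dimitriou, Nakamura, Ferreira, Lindqvist, Osei.

Osei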